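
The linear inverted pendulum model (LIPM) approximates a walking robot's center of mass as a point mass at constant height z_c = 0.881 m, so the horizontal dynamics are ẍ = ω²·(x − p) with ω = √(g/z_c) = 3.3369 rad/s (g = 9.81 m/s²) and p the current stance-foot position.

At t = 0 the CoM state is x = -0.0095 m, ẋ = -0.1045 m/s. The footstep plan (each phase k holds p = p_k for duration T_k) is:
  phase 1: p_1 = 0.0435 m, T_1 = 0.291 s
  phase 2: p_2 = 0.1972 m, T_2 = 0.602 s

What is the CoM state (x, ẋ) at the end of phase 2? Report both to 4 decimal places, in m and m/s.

phase 1: p=0.0435, T=0.291, ωT=0.971038, cosh=1.509687, sinh=1.130997; start (x,ẋ)=(-0.009500, -0.104500) → end (x,ẋ)=(-0.071932, -0.357786)
phase 2: p=0.1972, T=0.602, ωT=2.008814, cosh=3.794309, sinh=3.660161; start (x,ẋ)=(-0.071932, -0.357786) → end (x,ẋ)=(-1.216417, -4.644620)

x = -1.2164, ẋ = -4.6446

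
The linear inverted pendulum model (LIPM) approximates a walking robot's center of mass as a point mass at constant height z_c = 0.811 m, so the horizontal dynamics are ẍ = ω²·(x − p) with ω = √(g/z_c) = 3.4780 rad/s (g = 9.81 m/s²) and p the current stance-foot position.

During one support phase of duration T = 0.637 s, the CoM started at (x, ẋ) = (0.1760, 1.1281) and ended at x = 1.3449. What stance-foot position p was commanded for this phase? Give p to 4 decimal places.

p = 0.2584

ωT = 3.4780·0.637 = 2.215486; cosh(ωT) = 4.637482, sinh(ωT) = 4.528381
x(T) = p + (x₀−p)·cosh(ωT) + (ẋ₀/ω)·sinh(ωT) ⇒ p·(1 − cosh) = x(T) − x₀·cosh − (ẋ₀/ω)·sinh
numerator   = 1.3449 − (0.1760)·4.637482 − (1.1281/3.4780)·4.528381 = -0.940091
denominator = 1 − 4.637482 = -3.637482
p = -0.940091 / -3.637482 = 0.2584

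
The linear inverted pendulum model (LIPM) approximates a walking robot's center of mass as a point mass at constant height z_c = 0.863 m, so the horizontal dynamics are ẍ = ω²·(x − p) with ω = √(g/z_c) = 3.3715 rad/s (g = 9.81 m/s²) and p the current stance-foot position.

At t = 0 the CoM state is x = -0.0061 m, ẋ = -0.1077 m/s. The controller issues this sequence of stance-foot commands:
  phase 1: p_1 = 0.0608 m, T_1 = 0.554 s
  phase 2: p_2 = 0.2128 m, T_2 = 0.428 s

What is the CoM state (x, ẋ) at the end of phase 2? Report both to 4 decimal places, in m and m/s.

phase 1: p=0.0608, T=0.554, ωT=1.867811, cosh=3.314285, sinh=3.159824; start (x,ẋ)=(-0.006100, -0.107700) → end (x,ẋ)=(-0.261864, -1.069657)
phase 2: p=0.2128, T=0.428, ωT=1.443002, cosh=2.234801, sinh=1.998584; start (x,ẋ)=(-0.261864, -1.069657) → end (x,ẋ)=(-1.482059, -5.588864)

x = -1.4821, ẋ = -5.5889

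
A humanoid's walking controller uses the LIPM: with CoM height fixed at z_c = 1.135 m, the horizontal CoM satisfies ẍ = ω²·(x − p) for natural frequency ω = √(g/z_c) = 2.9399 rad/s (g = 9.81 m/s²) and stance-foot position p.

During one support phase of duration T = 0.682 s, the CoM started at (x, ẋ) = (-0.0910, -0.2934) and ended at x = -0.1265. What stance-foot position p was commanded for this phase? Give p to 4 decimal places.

p = -0.2091

ωT = 2.9399·0.682 = 2.005012; cosh(ωT) = 3.780420, sinh(ωT) = 3.645761
x(T) = p + (x₀−p)·cosh(ωT) + (ẋ₀/ω)·sinh(ωT) ⇒ p·(1 − cosh) = x(T) − x₀·cosh − (ẋ₀/ω)·sinh
numerator   = -0.1265 − (-0.0910)·3.780420 − (-0.2934/2.9399)·3.645761 = 0.581363
denominator = 1 − 3.780420 = -2.780420
p = 0.581363 / -2.780420 = -0.2091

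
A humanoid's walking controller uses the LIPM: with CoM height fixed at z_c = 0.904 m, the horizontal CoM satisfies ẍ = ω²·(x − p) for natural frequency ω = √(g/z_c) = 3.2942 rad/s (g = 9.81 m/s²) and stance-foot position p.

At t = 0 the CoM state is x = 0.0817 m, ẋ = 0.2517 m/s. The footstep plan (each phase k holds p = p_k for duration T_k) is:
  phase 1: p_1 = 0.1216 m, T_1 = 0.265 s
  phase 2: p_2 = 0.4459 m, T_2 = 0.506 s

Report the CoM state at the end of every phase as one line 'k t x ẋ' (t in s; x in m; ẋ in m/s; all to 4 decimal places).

phase 1: p=0.1216, T=0.265, ωT=0.872963, cosh=1.405853, sinh=0.988141; start (x,ẋ)=(0.081700, 0.251700) → end (x,ẋ)=(0.141007, 0.223973)
phase 2: p=0.4459, T=0.506, ωT=1.666865, cosh=2.742190, sinh=2.553352; start (x,ẋ)=(0.141007, 0.223973) → end (x,ẋ)=(-0.216571, -1.950351)

1 0.2650 0.1410 0.2240
2 0.7710 -0.2166 -1.9504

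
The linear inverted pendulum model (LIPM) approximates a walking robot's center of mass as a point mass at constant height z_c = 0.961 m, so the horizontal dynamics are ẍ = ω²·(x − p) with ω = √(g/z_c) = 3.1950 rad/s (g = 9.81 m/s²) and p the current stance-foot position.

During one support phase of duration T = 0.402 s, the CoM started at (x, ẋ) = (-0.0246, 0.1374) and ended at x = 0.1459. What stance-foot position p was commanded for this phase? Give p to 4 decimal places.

ωT = 3.1950·0.402 = 1.284390; cosh(ωT) = 1.944642, sinh(ωT) = 1.667822
x(T) = p + (x₀−p)·cosh(ωT) + (ẋ₀/ω)·sinh(ωT) ⇒ p·(1 − cosh) = x(T) − x₀·cosh − (ẋ₀/ω)·sinh
numerator   = 0.1459 − (-0.0246)·1.944642 − (0.1374/3.1950)·1.667822 = 0.122014
denominator = 1 − 1.944642 = -0.944642
p = 0.122014 / -0.944642 = -0.1292

p = -0.1292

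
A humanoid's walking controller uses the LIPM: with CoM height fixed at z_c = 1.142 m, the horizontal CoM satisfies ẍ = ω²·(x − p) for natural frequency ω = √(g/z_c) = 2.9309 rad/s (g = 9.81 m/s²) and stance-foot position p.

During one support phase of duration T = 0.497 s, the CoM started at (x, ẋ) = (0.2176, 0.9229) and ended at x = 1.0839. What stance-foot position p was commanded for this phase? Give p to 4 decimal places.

ωT = 2.9309·0.497 = 1.456657; cosh(ωT) = 2.262302, sinh(ωT) = 2.029288
x(T) = p + (x₀−p)·cosh(ωT) + (ẋ₀/ω)·sinh(ωT) ⇒ p·(1 − cosh) = x(T) − x₀·cosh − (ẋ₀/ω)·sinh
numerator   = 1.0839 − (0.2176)·2.262302 − (0.9229/2.9309)·2.029288 = -0.047372
denominator = 1 − 2.262302 = -1.262302
p = -0.047372 / -1.262302 = 0.0375

p = 0.0375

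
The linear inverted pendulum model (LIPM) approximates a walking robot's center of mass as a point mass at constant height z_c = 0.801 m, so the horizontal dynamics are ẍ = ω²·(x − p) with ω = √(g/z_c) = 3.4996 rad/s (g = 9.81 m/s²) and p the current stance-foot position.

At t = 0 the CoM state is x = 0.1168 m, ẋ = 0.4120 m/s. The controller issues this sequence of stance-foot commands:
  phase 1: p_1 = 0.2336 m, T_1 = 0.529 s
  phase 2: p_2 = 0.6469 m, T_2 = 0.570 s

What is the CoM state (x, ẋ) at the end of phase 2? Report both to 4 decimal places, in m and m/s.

x = -0.8810, ẋ = -5.1327

phase 1: p=0.2336, T=0.529, ωT=1.851288, cosh=3.262527, sinh=3.105492; start (x,ẋ)=(0.116800, 0.412000) → end (x,ẋ)=(0.218139, 0.074781)
phase 2: p=0.6469, T=0.570, ωT=1.994772, cosh=3.743286, sinh=3.607241; start (x,ẋ)=(0.218139, 0.074781) → end (x,ẋ)=(-0.880992, -5.132704)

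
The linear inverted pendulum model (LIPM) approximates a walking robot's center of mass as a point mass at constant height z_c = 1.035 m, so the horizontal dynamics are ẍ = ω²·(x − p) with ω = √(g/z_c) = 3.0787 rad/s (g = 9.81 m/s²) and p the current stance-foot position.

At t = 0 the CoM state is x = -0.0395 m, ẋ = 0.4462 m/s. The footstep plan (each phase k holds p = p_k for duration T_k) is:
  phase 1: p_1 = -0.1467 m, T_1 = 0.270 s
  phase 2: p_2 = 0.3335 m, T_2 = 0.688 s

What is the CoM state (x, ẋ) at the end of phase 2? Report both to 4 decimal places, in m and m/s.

phase 1: p=-0.1467, T=0.270, ωT=0.831249, cosh=1.365845, sinh=0.930340; start (x,ẋ)=(-0.039500, 0.446200) → end (x,ẋ)=(0.134554, 0.916486)
phase 2: p=0.3335, T=0.688, ωT=2.118146, cosh=4.217978, sinh=4.097724; start (x,ẋ)=(0.134554, 0.916486) → end (x,ẋ)=(0.714185, 1.355883)

x = 0.7142, ẋ = 1.3559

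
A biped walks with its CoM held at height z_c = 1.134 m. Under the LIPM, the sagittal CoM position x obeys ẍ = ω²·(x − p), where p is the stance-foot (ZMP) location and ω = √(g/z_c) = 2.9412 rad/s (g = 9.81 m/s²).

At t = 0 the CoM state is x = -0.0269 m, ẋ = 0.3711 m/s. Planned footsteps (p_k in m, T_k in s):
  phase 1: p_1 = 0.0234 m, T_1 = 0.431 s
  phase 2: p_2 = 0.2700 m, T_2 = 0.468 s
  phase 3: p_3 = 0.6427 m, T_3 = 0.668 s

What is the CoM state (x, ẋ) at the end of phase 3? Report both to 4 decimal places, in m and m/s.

phase 1: p=0.0234, T=0.431, ωT=1.267657, cosh=1.917005, sinh=1.635515; start (x,ẋ)=(-0.026900, 0.371100) → end (x,ẋ)=(0.133332, 0.469439)
phase 2: p=0.2700, T=0.468, ωT=1.376482, cosh=2.106703, sinh=1.854238; start (x,ẋ)=(0.133332, 0.469439) → end (x,ẋ)=(0.278033, 0.243626)
phase 3: p=0.6427, T=0.668, ωT=1.964722, cosh=3.636561, sinh=3.496366; start (x,ẋ)=(0.278033, 0.243626) → end (x,ẋ)=(-0.393822, -2.864096)

x = -0.3938, ẋ = -2.8641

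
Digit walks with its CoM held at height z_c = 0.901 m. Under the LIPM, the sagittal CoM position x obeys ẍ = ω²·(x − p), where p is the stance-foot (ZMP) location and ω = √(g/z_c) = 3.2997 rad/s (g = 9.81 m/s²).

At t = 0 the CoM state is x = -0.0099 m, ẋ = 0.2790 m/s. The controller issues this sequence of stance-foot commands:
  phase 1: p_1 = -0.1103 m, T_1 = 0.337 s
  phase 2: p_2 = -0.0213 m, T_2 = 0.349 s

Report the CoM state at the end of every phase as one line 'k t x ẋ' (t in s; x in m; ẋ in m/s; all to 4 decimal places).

1 0.3370 0.1735 0.9192
2 0.6860 0.7141 2.5140

phase 1: p=-0.1103, T=0.337, ωT=1.111999, cosh=1.684665, sinh=1.355764; start (x,ẋ)=(-0.009900, 0.279000) → end (x,ẋ)=(0.173475, 0.919173)
phase 2: p=-0.0213, T=0.349, ωT=1.151595, cosh=1.739684, sinh=1.423552; start (x,ẋ)=(0.173475, 0.919173) → end (x,ẋ)=(0.714094, 2.513983)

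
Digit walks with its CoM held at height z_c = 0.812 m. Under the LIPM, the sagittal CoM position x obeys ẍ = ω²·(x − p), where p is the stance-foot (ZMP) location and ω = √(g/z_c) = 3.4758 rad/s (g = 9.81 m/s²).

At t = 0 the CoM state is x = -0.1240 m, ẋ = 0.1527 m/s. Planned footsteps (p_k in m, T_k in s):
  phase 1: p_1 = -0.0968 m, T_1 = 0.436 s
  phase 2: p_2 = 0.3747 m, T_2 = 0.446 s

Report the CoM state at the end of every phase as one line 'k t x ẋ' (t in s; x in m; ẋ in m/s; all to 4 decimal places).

phase 1: p=-0.0968, T=0.436, ωT=1.515449, cosh=2.385586, sinh=2.165877; start (x,ẋ)=(-0.124000, 0.152700) → end (x,ẋ)=(-0.066536, 0.159513)
phase 2: p=0.3747, T=0.446, ωT=1.550207, cosh=2.462324, sinh=2.250120; start (x,ẋ)=(-0.066536, 0.159513) → end (x,ẋ)=(-0.608502, -3.058119)

1 0.4360 -0.0665 0.1595
2 0.8820 -0.6085 -3.0581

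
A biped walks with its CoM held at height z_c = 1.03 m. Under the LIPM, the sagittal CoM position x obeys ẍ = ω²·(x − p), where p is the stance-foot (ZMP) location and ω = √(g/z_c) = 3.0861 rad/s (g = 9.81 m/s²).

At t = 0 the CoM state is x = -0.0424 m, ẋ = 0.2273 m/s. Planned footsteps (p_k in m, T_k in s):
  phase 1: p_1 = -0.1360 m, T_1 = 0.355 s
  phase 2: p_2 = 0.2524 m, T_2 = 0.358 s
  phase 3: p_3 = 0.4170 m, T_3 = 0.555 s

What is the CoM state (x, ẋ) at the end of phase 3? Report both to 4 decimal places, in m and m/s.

phase 1: p=-0.1360, T=0.355, ωT=1.095565, cosh=1.662612, sinh=1.328262; start (x,ẋ)=(-0.042400, 0.227300) → end (x,ẋ)=(0.117451, 0.761592)
phase 2: p=0.2524, T=0.358, ωT=1.104824, cosh=1.674981, sinh=1.343712; start (x,ẋ)=(0.117451, 0.761592) → end (x,ẋ)=(0.357965, 0.716040)
phase 3: p=0.4170, T=0.555, ωT=1.712786, cosh=2.862373, sinh=2.682011; start (x,ẋ)=(0.357965, 0.716040) → end (x,ẋ)=(0.870304, 1.560949)

x = 0.8703, ẋ = 1.5609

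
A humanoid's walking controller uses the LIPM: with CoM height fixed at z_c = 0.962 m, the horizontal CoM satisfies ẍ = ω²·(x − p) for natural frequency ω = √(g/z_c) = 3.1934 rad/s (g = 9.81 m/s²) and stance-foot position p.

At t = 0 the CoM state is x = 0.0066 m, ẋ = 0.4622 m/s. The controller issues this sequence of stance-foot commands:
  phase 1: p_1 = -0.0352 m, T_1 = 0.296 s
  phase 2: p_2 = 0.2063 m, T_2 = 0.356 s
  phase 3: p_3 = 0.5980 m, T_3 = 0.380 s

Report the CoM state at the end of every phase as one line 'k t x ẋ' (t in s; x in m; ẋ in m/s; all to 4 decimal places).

phase 1: p=-0.0352, T=0.296, ωT=0.945246, cosh=1.481016, sinh=1.092432; start (x,ẋ)=(0.006600, 0.462200) → end (x,ẋ)=(0.184821, 0.830348)
phase 2: p=0.2063, T=0.356, ωT=1.136850, cosh=1.718882, sinh=1.398054; start (x,ẋ)=(0.184821, 0.830348) → end (x,ẋ)=(0.532902, 1.331374)
phase 3: p=0.5980, T=0.380, ωT=1.213492, cosh=1.831187, sinh=1.534029; start (x,ẋ)=(0.532902, 1.331374) → end (x,ẋ)=(1.118351, 2.119092)

1 0.2960 0.1848 0.8303
2 0.6520 0.5329 1.3314
3 1.0320 1.1184 2.1191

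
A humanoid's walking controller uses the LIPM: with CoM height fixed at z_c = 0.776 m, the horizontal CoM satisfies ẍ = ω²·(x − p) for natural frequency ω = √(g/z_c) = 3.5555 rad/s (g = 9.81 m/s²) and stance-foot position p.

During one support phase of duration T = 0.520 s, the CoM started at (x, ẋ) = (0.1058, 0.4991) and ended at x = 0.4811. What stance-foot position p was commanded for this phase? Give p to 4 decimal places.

ωT = 3.5555·0.520 = 1.848860; cosh(ωT) = 3.254995, sinh(ωT) = 3.097578
x(T) = p + (x₀−p)·cosh(ωT) + (ẋ₀/ω)·sinh(ωT) ⇒ p·(1 − cosh) = x(T) − x₀·cosh − (ẋ₀/ω)·sinh
numerator   = 0.4811 − (0.1058)·3.254995 − (0.4991/3.5555)·3.097578 = -0.298098
denominator = 1 − 3.254995 = -2.254995
p = -0.298098 / -2.254995 = 0.1322

p = 0.1322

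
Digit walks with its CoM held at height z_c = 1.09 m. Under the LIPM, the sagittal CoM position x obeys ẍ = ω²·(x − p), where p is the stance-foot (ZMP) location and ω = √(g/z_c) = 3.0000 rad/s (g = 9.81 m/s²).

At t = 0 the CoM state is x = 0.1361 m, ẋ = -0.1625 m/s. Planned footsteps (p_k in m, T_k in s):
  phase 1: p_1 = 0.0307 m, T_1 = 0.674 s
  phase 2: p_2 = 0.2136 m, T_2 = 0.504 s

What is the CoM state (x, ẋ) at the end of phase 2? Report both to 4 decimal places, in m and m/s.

x = 0.6586, ẋ = 1.4420

phase 1: p=0.0307, T=0.674, ωT=2.022000, cosh=3.842904, sinh=3.710513; start (x,ẋ)=(0.136100, -0.162500) → end (x,ẋ)=(0.234756, 0.548792)
phase 2: p=0.2136, T=0.504, ωT=1.512000, cosh=2.378131, sinh=2.157662; start (x,ẋ)=(0.234756, 0.548792) → end (x,ẋ)=(0.658614, 1.442042)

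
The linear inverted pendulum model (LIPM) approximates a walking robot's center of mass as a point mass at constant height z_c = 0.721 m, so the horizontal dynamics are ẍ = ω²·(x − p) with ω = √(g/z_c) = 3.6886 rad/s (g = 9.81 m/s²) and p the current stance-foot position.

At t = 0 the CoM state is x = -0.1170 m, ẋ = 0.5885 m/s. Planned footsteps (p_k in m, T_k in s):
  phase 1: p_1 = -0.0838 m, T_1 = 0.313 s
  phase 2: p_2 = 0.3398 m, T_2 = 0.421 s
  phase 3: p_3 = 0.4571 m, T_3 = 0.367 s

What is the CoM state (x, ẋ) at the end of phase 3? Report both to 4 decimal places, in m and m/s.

x = -0.0066, ẋ = -1.5010

phase 1: p=-0.0838, T=0.313, ωT=1.154532, cosh=1.743871, sinh=1.428666; start (x,ẋ)=(-0.117000, 0.588500) → end (x,ẋ)=(0.086241, 0.851312)
phase 2: p=0.3398, T=0.421, ωT=1.552901, cosh=2.468395, sinh=2.256761; start (x,ẋ)=(0.086241, 0.851312) → end (x,ẋ)=(0.234766, -0.009326)
phase 3: p=0.4571, T=0.367, ωT=1.353716, cosh=2.065033, sinh=1.806754; start (x,ẋ)=(0.234766, -0.009326) → end (x,ẋ)=(-0.006595, -1.500979)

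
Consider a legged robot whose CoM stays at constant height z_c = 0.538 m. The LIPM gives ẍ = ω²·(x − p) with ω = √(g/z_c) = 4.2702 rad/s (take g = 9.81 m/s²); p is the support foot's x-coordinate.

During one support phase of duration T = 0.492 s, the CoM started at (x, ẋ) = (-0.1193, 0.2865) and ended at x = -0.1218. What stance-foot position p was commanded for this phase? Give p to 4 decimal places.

p = -0.0327

ωT = 4.2702·0.492 = 2.100938; cosh(ωT) = 4.148089, sinh(ωT) = 4.025748
x(T) = p + (x₀−p)·cosh(ωT) + (ẋ₀/ω)·sinh(ωT) ⇒ p·(1 − cosh) = x(T) − x₀·cosh − (ẋ₀/ω)·sinh
numerator   = -0.1218 − (-0.1193)·4.148089 − (0.2865/4.2702)·4.025748 = 0.102968
denominator = 1 − 4.148089 = -3.148089
p = 0.102968 / -3.148089 = -0.0327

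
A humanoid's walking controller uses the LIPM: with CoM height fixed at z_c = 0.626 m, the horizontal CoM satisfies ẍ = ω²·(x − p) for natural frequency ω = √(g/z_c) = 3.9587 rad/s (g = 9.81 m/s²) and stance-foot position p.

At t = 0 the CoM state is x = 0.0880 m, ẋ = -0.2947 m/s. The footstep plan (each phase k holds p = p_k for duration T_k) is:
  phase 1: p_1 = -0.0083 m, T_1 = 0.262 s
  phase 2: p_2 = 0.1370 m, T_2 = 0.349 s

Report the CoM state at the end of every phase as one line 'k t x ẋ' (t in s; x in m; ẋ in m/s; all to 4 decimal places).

phase 1: p=-0.0083, T=0.262, ωT=1.037179, cosh=1.587851, sinh=1.233398; start (x,ẋ)=(0.088000, -0.294700) → end (x,ẋ)=(0.052791, 0.002260)
phase 2: p=0.1370, T=0.349, ωT=1.381586, cosh=2.116196, sinh=1.865016; start (x,ẋ)=(0.052791, 0.002260) → end (x,ẋ)=(-0.040137, -0.616933)

1 0.2620 0.0528 0.0023
2 0.6110 -0.0401 -0.6169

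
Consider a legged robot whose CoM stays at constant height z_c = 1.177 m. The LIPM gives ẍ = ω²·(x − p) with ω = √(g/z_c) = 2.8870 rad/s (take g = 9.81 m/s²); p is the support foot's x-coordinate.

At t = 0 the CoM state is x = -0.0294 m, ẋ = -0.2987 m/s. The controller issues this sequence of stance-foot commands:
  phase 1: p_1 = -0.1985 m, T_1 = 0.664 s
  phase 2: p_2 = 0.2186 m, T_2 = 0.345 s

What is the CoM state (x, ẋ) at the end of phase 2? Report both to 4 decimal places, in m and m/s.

x = 0.1886, ẋ = 0.3153

phase 1: p=-0.1985, T=0.664, ωT=1.916968, cosh=3.473680, sinh=3.326628; start (x,ẋ)=(-0.029400, -0.298700) → end (x,ẋ)=(0.044714, 0.586444)
phase 2: p=0.2186, T=0.345, ωT=0.996015, cosh=1.538410, sinh=1.169061; start (x,ẋ)=(0.044714, 0.586444) → end (x,ẋ)=(0.188566, 0.315311)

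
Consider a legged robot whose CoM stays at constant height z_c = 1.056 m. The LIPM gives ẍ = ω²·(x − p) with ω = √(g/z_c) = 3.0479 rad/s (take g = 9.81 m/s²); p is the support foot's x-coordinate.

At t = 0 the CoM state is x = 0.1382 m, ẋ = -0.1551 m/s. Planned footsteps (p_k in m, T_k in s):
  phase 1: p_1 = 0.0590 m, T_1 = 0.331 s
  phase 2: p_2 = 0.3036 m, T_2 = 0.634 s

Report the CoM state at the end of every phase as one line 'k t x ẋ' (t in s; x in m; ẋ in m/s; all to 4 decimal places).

1 0.3310 0.1215 0.0460
2 0.9650 -0.2872 -1.7135

phase 1: p=0.0590, T=0.331, ωT=1.008855, cosh=1.553548, sinh=1.188911; start (x,ẋ)=(0.138200, -0.155100) → end (x,ẋ)=(0.121540, 0.046040)
phase 2: p=0.3036, T=0.634, ωT=1.932369, cosh=3.525326, sinh=3.380522; start (x,ẋ)=(0.121540, 0.046040) → end (x,ẋ)=(-0.287155, -1.713544)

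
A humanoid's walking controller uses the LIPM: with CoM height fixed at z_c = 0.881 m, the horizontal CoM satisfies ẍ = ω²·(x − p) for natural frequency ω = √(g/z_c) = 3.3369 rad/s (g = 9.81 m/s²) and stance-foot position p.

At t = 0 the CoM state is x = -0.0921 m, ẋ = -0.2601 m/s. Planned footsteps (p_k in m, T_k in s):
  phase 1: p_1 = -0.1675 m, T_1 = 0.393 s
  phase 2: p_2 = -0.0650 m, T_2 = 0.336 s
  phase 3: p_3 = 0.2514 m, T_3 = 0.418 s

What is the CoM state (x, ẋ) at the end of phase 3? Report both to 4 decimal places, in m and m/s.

x = -1.1214, ẋ = -4.3028

phase 1: p=-0.1675, T=0.393, ωT=1.311402, cosh=1.990407, sinh=1.720965; start (x,ẋ)=(-0.092100, -0.260100) → end (x,ẋ)=(-0.151567, -0.084706)
phase 2: p=-0.0650, T=0.336, ωT=1.121198, cosh=1.697209, sinh=1.371320; start (x,ẋ)=(-0.151567, -0.084706) → end (x,ẋ)=(-0.246732, -0.539890)
phase 3: p=0.2514, T=0.418, ωT=1.394824, cosh=2.141071, sinh=1.893194; start (x,ẋ)=(-0.246732, -0.539890) → end (x,ẋ)=(-1.121444, -4.302843)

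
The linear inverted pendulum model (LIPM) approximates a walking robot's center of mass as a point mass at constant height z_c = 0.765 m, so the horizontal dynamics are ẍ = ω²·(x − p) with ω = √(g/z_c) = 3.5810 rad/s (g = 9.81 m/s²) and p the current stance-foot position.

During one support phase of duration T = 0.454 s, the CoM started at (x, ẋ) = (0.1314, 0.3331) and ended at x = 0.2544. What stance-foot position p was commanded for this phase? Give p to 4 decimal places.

ωT = 3.5810·0.454 = 1.625774; cosh(ωT) = 2.639555, sinh(ωT) = 2.442796
x(T) = p + (x₀−p)·cosh(ωT) + (ẋ₀/ω)·sinh(ωT) ⇒ p·(1 − cosh) = x(T) − x₀·cosh − (ẋ₀/ω)·sinh
numerator   = 0.2544 − (0.1314)·2.639555 − (0.3331/3.5810)·2.442796 = -0.319663
denominator = 1 − 2.639555 = -1.639555
p = -0.319663 / -1.639555 = 0.1950

p = 0.1950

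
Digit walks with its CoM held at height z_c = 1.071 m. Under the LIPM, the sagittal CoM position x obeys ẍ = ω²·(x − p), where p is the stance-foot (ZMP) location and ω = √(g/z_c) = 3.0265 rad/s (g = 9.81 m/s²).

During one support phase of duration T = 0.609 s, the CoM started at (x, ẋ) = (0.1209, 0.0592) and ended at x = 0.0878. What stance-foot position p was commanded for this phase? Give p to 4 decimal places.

p = 0.1626

ωT = 3.0265·0.609 = 1.843139; cosh(ωT) = 3.237325, sinh(ωT) = 3.079006
x(T) = p + (x₀−p)·cosh(ωT) + (ẋ₀/ω)·sinh(ωT) ⇒ p·(1 − cosh) = x(T) − x₀·cosh − (ẋ₀/ω)·sinh
numerator   = 0.0878 − (0.1209)·3.237325 − (0.0592/3.0265)·3.079006 = -0.363820
denominator = 1 − 3.237325 = -2.237325
p = -0.363820 / -2.237325 = 0.1626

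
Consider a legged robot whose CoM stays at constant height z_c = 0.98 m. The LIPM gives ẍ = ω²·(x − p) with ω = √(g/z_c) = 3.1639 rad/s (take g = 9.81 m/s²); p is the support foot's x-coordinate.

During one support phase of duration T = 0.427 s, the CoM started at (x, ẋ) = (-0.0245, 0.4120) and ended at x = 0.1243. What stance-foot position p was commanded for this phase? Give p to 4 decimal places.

p = 0.0564

ωT = 3.1639·0.427 = 1.350985; cosh(ωT) = 2.060107, sinh(ωT) = 1.801122
x(T) = p + (x₀−p)·cosh(ωT) + (ẋ₀/ω)·sinh(ωT) ⇒ p·(1 − cosh) = x(T) − x₀·cosh − (ẋ₀/ω)·sinh
numerator   = 0.1243 − (-0.0245)·2.060107 − (0.4120/3.1639)·1.801122 = -0.059768
denominator = 1 − 2.060107 = -1.060107
p = -0.059768 / -1.060107 = 0.0564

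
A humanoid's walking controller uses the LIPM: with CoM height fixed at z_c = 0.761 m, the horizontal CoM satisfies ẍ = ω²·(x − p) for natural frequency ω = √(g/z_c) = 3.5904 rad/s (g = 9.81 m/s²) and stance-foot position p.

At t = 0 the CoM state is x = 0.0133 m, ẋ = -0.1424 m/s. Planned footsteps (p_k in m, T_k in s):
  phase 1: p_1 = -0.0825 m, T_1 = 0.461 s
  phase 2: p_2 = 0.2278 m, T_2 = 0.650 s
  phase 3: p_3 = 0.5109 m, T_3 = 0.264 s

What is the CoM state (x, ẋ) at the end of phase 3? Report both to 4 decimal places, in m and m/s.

phase 1: p=-0.0825, T=0.461, ωT=1.655174, cosh=2.712526, sinh=2.521467; start (x,ẋ)=(0.013300, -0.142400) → end (x,ẋ)=(0.077355, 0.481021)
phase 2: p=0.2278, T=0.650, ωT=2.333760, cosh=5.206795, sinh=5.109864; start (x,ẋ)=(0.077355, 0.481021) → end (x,ẋ)=(0.129055, -0.255551)
phase 3: p=0.5109, T=0.264, ωT=0.947866, cosh=1.483882, sinh=1.096315; start (x,ẋ)=(0.129055, -0.255551) → end (x,ẋ)=(-0.133744, -1.882228)

x = -0.1337, ẋ = -1.8822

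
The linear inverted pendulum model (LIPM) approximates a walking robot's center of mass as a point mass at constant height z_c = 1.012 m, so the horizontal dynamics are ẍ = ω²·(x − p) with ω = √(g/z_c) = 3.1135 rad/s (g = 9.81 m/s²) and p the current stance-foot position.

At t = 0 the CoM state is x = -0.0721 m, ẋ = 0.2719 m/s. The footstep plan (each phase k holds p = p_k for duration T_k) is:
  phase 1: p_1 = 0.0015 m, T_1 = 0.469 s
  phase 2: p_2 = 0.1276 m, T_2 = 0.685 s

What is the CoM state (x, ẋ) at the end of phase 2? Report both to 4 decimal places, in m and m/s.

phase 1: p=0.0015, T=0.469, ωT=1.460231, cosh=2.269569, sinh=2.037387; start (x,ẋ)=(-0.072100, 0.271900) → end (x,ẋ)=(0.012383, 0.150221)
phase 2: p=0.1276, T=0.685, ωT=2.132748, cosh=4.278265, sinh=4.159754; start (x,ẋ)=(0.012383, 0.150221) → end (x,ẋ)=(-0.164626, -0.849528)

x = -0.1646, ẋ = -0.8495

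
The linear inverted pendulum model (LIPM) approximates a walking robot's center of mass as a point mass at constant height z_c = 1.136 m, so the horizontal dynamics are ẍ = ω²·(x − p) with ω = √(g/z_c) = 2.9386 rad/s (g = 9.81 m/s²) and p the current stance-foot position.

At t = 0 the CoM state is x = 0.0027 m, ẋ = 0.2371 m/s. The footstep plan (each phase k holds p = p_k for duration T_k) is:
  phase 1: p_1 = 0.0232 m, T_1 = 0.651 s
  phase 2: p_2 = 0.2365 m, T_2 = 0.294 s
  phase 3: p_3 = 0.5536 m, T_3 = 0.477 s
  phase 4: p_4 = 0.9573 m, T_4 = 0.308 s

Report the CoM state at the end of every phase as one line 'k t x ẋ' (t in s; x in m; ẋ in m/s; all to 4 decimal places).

1 0.6510 0.2196 0.6209
2 0.9450 0.4190 0.8189
3 1.4220 0.7953 1.0092
4 1.7300 1.0793 0.9593

phase 1: p=0.0232, T=0.651, ωT=1.913029, cosh=3.460602, sinh=3.312970; start (x,ẋ)=(0.002700, 0.237100) → end (x,ẋ)=(0.219564, 0.620931)
phase 2: p=0.2365, T=0.294, ωT=0.863948, cosh=1.397002, sinh=0.975508; start (x,ẋ)=(0.219564, 0.620931) → end (x,ẋ)=(0.418966, 0.818892)
phase 3: p=0.5536, T=0.477, ωT=1.401712, cosh=2.154162, sinh=1.907987; start (x,ẋ)=(0.418966, 0.818892) → end (x,ẋ)=(0.795271, 1.009160)
phase 4: p=0.9573, T=0.308, ωT=0.905089, cosh=1.438329, sinh=1.033823; start (x,ẋ)=(0.795271, 1.009160) → end (x,ẋ)=(1.079279, 0.959259)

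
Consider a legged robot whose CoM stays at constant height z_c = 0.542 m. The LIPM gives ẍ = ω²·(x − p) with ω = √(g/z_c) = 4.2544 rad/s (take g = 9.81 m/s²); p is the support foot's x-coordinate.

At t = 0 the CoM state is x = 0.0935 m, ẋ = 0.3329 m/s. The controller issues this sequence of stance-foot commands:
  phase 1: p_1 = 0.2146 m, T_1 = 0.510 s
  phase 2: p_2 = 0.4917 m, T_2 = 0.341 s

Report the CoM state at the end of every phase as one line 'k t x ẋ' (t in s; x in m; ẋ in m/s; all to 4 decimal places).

1 0.5100 0.0156 -0.7497
2 0.8510 -0.9349 -5.7704

phase 1: p=0.2146, T=0.510, ωT=2.169744, cosh=4.435125, sinh=4.320918; start (x,ẋ)=(0.093500, 0.332900) → end (x,ẋ)=(0.015611, -0.749718)
phase 2: p=0.4917, T=0.341, ωT=1.450750, cosh=2.250355, sinh=2.015960; start (x,ẋ)=(0.015611, -0.749718) → end (x,ẋ)=(-0.934924, -5.770401)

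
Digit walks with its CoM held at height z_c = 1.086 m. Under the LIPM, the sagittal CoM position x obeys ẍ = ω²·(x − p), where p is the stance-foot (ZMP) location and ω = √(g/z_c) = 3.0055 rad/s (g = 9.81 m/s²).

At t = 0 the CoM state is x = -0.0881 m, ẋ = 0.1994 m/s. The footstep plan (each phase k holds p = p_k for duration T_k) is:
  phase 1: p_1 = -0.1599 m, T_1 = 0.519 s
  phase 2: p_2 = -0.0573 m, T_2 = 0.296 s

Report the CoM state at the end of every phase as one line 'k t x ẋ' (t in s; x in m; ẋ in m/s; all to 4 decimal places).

1 0.5190 0.1693 0.9861
2 0.8150 0.5970 2.0918

phase 1: p=-0.1599, T=0.519, ωT=1.559855, cosh=2.484148, sinh=2.273981; start (x,ẋ)=(-0.088100, 0.199400) → end (x,ẋ)=(0.169329, 0.986053)
phase 2: p=-0.0573, T=0.296, ωT=0.889628, cosh=1.422516, sinh=1.011708; start (x,ẋ)=(0.169329, 0.986053) → end (x,ẋ)=(0.597007, 2.091784)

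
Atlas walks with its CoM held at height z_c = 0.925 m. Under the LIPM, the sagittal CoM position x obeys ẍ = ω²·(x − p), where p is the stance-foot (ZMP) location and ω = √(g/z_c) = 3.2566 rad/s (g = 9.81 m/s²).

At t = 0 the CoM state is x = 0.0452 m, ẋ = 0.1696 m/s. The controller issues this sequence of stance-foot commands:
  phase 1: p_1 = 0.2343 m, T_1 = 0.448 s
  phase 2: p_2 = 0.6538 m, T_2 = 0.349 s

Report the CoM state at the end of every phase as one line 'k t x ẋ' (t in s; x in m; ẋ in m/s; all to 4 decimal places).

phase 1: p=0.2343, T=0.448, ωT=1.458957, cosh=2.266974, sinh=2.034496; start (x,ẋ)=(0.045200, 0.169600) → end (x,ẋ)=(-0.088431, -0.868410)
phase 2: p=0.6538, T=0.349, ωT=1.136553, cosh=1.718467, sinh=1.397543; start (x,ẋ)=(-0.088431, -0.868410) → end (x,ẋ)=(-0.994370, -4.870404)

1 0.4480 -0.0884 -0.8684
2 0.7970 -0.9944 -4.8704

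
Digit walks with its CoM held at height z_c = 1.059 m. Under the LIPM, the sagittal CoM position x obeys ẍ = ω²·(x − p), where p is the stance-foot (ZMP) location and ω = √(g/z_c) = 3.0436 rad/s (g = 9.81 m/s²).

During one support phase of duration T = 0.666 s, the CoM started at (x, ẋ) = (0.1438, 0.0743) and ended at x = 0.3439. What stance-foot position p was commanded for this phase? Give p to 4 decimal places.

ωT = 3.0436·0.666 = 2.027038; cosh(ωT) = 3.861644, sinh(ωT) = 3.729919
x(T) = p + (x₀−p)·cosh(ωT) + (ẋ₀/ω)·sinh(ωT) ⇒ p·(1 − cosh) = x(T) − x₀·cosh − (ẋ₀/ω)·sinh
numerator   = 0.3439 − (0.1438)·3.861644 − (0.0743/3.0436)·3.729919 = -0.302459
denominator = 1 − 3.861644 = -2.861644
p = -0.302459 / -2.861644 = 0.1057

p = 0.1057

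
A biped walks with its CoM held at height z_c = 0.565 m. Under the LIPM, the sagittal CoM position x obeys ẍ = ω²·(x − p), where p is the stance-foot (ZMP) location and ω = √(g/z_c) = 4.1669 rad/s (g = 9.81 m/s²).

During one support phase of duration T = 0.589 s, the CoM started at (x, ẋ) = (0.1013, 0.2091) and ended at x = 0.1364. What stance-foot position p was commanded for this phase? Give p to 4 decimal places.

p = 0.1537

ωT = 4.1669·0.589 = 2.454304; cosh(ωT) = 5.862127, sinh(ωT) = 5.776204
x(T) = p + (x₀−p)·cosh(ωT) + (ẋ₀/ω)·sinh(ωT) ⇒ p·(1 − cosh) = x(T) − x₀·cosh − (ẋ₀/ω)·sinh
numerator   = 0.1364 − (0.1013)·5.862127 − (0.2091/4.1669)·5.776204 = -0.747290
denominator = 1 − 5.862127 = -4.862127
p = -0.747290 / -4.862127 = 0.1537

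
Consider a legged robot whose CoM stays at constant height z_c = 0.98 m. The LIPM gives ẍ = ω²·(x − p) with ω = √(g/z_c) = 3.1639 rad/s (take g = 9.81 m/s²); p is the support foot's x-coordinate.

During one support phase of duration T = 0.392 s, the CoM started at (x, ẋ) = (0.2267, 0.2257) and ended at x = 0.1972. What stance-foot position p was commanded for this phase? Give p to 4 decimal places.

ωT = 3.1639·0.392 = 1.240249; cosh(ωT) = 1.872893, sinh(ωT) = 1.583581
x(T) = p + (x₀−p)·cosh(ωT) + (ẋ₀/ω)·sinh(ωT) ⇒ p·(1 − cosh) = x(T) − x₀·cosh − (ẋ₀/ω)·sinh
numerator   = 0.1972 − (0.2267)·1.872893 − (0.2257/3.1639)·1.583581 = -0.340351
denominator = 1 − 1.872893 = -0.872893
p = -0.340351 / -0.872893 = 0.3899

p = 0.3899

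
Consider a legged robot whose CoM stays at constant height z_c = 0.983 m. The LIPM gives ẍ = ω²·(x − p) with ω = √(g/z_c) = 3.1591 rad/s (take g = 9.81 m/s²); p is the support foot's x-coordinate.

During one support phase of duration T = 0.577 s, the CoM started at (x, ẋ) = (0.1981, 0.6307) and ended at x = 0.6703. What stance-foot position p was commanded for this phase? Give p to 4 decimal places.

ωT = 3.1591·0.577 = 1.822801; cosh(ωT) = 3.175370, sinh(ωT) = 3.013798
x(T) = p + (x₀−p)·cosh(ωT) + (ẋ₀/ω)·sinh(ωT) ⇒ p·(1 − cosh) = x(T) − x₀·cosh − (ẋ₀/ω)·sinh
numerator   = 0.6703 − (0.1981)·3.175370 − (0.6307/3.1591)·3.013798 = -0.560432
denominator = 1 − 3.175370 = -2.175370
p = -0.560432 / -2.175370 = 0.2576

p = 0.2576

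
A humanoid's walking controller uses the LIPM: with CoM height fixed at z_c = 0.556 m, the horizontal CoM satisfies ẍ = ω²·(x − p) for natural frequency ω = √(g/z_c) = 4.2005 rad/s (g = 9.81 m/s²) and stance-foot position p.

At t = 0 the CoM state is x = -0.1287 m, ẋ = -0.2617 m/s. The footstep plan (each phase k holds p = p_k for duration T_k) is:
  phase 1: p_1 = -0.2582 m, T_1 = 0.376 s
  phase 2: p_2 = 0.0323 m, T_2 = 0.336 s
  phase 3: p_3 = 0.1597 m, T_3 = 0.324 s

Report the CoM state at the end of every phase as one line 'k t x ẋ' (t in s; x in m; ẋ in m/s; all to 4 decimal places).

phase 1: p=-0.2582, T=0.376, ωT=1.579388, cosh=2.529043, sinh=2.322942; start (x,ẋ)=(-0.128700, -0.261700) → end (x,ẋ)=(-0.075413, 0.601748)
phase 2: p=0.0323, T=0.336, ωT=1.411368, cosh=2.172686, sinh=1.928876; start (x,ẋ)=(-0.075413, 0.601748) → end (x,ẋ)=(0.074597, 0.434692)
phase 3: p=0.1597, T=0.324, ωT=1.360962, cosh=2.078179, sinh=1.821765; start (x,ẋ)=(0.074597, 0.434692) → end (x,ẋ)=(0.171367, 0.252131)

1 0.3760 -0.0754 0.6017
2 0.7120 0.0746 0.4347
3 1.0360 0.1714 0.2521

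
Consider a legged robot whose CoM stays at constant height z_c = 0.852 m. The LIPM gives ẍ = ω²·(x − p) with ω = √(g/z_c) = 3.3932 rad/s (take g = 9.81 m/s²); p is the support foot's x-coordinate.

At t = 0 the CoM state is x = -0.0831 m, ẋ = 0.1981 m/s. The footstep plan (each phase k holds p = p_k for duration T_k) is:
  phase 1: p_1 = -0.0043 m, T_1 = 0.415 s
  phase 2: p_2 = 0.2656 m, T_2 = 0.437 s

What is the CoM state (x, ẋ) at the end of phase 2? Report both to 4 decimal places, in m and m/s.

x = -0.5472, ẋ = -2.5244

phase 1: p=-0.0043, T=0.415, ωT=1.408178, cosh=2.166544, sinh=1.921955; start (x,ẋ)=(-0.083100, 0.198100) → end (x,ẋ)=(-0.062817, -0.084708)
phase 2: p=0.2656, T=0.437, ωT=1.482828, cosh=2.316192, sinh=2.089197; start (x,ẋ)=(-0.062817, -0.084708) → end (x,ẋ)=(-0.547232, -2.524369)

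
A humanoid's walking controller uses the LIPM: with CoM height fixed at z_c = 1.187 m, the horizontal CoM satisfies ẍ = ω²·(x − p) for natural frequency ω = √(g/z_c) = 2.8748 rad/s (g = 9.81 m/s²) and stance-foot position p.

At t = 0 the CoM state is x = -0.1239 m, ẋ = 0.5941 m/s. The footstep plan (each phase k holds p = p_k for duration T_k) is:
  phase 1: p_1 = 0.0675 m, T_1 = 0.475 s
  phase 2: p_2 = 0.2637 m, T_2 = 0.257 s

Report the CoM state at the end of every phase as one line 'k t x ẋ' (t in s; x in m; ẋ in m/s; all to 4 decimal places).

phase 1: p=0.0675, T=0.475, ωT=1.365530, cosh=2.086522, sinh=1.831277; start (x,ẋ)=(-0.123900, 0.594100) → end (x,ẋ)=(0.046587, 0.231967)
phase 2: p=0.2637, T=0.257, ωT=0.738824, cosh=1.285573, sinh=0.807898; start (x,ẋ)=(0.046587, 0.231967) → end (x,ẋ)=(0.049775, -0.206043)

1 0.4750 0.0466 0.2320
2 0.7320 0.0498 -0.2060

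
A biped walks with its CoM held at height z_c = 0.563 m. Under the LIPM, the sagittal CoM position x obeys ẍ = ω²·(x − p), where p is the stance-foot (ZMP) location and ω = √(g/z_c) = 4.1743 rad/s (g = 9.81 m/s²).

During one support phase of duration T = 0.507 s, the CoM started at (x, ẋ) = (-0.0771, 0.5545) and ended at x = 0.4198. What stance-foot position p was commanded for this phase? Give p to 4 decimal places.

ωT = 4.1743·0.507 = 2.116370; cosh(ωT) = 4.210710, sinh(ωT) = 4.090241
x(T) = p + (x₀−p)·cosh(ωT) + (ẋ₀/ω)·sinh(ωT) ⇒ p·(1 − cosh) = x(T) − x₀·cosh − (ẋ₀/ω)·sinh
numerator   = 0.4198 − (-0.0771)·4.210710 − (0.5545/4.1743)·4.090241 = 0.201112
denominator = 1 − 4.210710 = -3.210710
p = 0.201112 / -3.210710 = -0.0626

p = -0.0626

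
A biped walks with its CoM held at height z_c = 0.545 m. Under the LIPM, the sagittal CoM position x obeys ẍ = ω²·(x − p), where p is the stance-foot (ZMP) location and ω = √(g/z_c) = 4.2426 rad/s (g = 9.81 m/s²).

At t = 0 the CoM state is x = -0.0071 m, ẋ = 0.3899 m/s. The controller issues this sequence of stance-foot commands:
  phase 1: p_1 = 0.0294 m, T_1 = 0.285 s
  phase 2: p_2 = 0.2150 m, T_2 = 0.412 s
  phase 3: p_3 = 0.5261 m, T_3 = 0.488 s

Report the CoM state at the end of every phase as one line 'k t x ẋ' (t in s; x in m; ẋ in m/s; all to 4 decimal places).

phase 1: p=0.0294, T=0.285, ωT=1.209141, cosh=1.824529, sinh=1.526076; start (x,ẋ)=(-0.007100, 0.389900) → end (x,ẋ)=(0.103053, 0.475064)
phase 2: p=0.2150, T=0.412, ωT=1.747951, cosh=2.958478, sinh=2.784347; start (x,ẋ)=(0.103053, 0.475064) → end (x,ẋ)=(0.195583, 0.083048)
phase 3: p=0.5261, T=0.488, ωT=2.070389, cosh=4.027021, sinh=3.900884; start (x,ẋ)=(0.195583, 0.083048) → end (x,ẋ)=(-0.728539, -5.135579)

1 0.2850 0.1031 0.4751
2 0.6970 0.1956 0.0830
3 1.1850 -0.7285 -5.1356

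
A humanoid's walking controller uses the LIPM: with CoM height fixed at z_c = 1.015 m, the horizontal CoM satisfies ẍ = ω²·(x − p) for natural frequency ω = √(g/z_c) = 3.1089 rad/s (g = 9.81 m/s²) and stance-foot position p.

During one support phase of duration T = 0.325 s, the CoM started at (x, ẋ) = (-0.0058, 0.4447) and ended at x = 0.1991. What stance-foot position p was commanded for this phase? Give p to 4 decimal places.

ωT = 3.1089·0.325 = 1.010393; cosh(ωT) = 1.555377, sinh(ωT) = 1.191301
x(T) = p + (x₀−p)·cosh(ωT) + (ẋ₀/ω)·sinh(ωT) ⇒ p·(1 − cosh) = x(T) − x₀·cosh − (ẋ₀/ω)·sinh
numerator   = 0.1991 − (-0.0058)·1.555377 − (0.4447/3.1089)·1.191301 = 0.037716
denominator = 1 − 1.555377 = -0.555377
p = 0.037716 / -0.555377 = -0.0679

p = -0.0679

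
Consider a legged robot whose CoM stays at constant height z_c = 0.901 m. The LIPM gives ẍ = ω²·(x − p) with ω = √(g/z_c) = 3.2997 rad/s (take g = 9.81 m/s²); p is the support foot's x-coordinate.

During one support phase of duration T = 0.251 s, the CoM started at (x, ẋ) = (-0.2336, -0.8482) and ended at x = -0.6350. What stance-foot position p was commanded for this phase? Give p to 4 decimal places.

p = 0.2163

ωT = 3.2997·0.251 = 0.828225; cosh(ωT) = 1.363038, sinh(ωT) = 0.926213
x(T) = p + (x₀−p)·cosh(ωT) + (ẋ₀/ω)·sinh(ωT) ⇒ p·(1 − cosh) = x(T) − x₀·cosh − (ẋ₀/ω)·sinh
numerator   = -0.6350 − (-0.2336)·1.363038 − (-0.8482/3.2997)·0.926213 = -0.078508
denominator = 1 − 1.363038 = -0.363038
p = -0.078508 / -0.363038 = 0.2163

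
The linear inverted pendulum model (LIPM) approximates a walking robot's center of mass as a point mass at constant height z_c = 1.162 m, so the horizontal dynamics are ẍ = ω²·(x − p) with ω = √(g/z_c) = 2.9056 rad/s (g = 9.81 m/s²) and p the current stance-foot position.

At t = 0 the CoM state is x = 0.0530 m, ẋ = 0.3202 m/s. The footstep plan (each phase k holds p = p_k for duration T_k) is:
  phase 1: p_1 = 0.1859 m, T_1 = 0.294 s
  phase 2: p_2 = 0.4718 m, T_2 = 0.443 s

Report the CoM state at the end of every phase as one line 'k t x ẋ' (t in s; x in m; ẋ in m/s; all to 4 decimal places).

phase 1: p=0.1859, T=0.294, ωT=0.854246, cosh=1.387603, sinh=0.962000; start (x,ẋ)=(0.053000, 0.320200) → end (x,ẋ)=(0.107501, 0.072830)
phase 2: p=0.4718, T=0.443, ωT=1.287181, cosh=1.949304, sinh=1.673256; start (x,ẋ)=(0.107501, 0.072830) → end (x,ẋ)=(-0.196389, -1.629186)

1 0.2940 0.1075 0.0728
2 0.7370 -0.1964 -1.6292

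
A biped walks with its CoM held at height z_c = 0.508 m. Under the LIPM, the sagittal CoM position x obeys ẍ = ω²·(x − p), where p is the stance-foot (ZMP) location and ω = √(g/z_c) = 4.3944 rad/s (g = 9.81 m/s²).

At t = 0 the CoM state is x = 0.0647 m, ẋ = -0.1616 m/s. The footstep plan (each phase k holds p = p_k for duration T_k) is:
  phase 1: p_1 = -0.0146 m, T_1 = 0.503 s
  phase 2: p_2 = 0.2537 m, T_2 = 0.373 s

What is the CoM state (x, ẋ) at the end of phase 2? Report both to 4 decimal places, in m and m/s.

phase 1: p=-0.0146, T=0.503, ωT=2.210383, cosh=4.614434, sinh=4.504776; start (x,ẋ)=(0.064700, -0.161600) → end (x,ẋ)=(0.185666, 0.824113)
phase 2: p=0.2537, T=0.373, ωT=1.639111, cosh=2.672371, sinh=2.478219; start (x,ẋ)=(0.185666, 0.824113) → end (x,ẋ)=(0.536645, 1.461423)

x = 0.5366, ẋ = 1.4614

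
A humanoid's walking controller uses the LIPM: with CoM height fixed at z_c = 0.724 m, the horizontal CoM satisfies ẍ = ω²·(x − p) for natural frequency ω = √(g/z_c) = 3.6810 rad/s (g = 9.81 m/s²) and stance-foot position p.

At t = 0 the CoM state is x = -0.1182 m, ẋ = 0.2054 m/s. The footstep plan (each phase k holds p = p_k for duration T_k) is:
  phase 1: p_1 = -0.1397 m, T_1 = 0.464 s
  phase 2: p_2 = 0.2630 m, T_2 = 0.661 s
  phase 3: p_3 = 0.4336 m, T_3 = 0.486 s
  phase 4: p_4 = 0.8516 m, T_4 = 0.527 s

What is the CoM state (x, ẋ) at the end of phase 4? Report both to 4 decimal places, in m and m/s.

x = 1.4655, ẋ = 2.4990

phase 1: p=-0.1397, T=0.464, ωT=1.707984, cosh=2.849529, sinh=2.668298; start (x,ẋ)=(-0.118200, 0.205400) → end (x,ẋ)=(0.070456, 0.796466)
phase 2: p=0.2630, T=0.661, ωT=2.433141, cosh=5.741189, sinh=5.653428; start (x,ẋ)=(0.070456, 0.796466) → end (x,ẋ)=(0.380814, 0.565771)
phase 3: p=0.4336, T=0.486, ωT=1.788966, cosh=3.075198, sinh=2.908065; start (x,ẋ)=(0.380814, 0.565771) → end (x,ẋ)=(0.718242, 1.174802)
phase 4: p=0.8516, T=0.527, ωT=1.939887, cosh=3.550842, sinh=3.407122; start (x,ẋ)=(0.718242, 1.174802) → end (x,ẋ)=(1.465461, 2.499015)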